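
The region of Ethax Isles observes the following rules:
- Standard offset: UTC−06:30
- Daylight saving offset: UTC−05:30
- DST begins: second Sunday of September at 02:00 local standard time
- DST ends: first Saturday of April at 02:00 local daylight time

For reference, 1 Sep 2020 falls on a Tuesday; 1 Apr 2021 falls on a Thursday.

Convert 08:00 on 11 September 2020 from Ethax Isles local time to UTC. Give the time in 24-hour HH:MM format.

14:30

1 September 2020 is a Tuesday, so the first Sunday is September 6 and the second is September 13.
1 April 2021 is a Thursday, so the first Saturday is April 3.
11 September 2020 does not fall between 13 September 2020 and 3 April 2021, so daylight saving is not in effect and Ethax Isles is at UTC−06:30.
08:00 local + 6h30m = 14:30 UTC.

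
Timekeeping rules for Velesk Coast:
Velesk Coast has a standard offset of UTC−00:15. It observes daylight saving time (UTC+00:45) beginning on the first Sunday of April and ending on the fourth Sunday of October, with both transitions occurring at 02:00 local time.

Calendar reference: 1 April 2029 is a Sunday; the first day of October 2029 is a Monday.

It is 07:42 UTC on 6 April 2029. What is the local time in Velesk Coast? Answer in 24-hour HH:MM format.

1 April 2029 is a Sunday, so the first Sunday is April 1.
1 October 2029 is a Monday, so the first Sunday is October 7 and the fourth is October 28.
At the standard offset (UTC−00:15), 07:42 UTC − 0h15m = 07:27 Velesk Coast standard time.
Daylight saving runs 1 April – 28 October; the standard-time date in Velesk Coast, 6 April 2029, is inside that window, so Velesk Coast is at UTC+00:45.
07:42 UTC + 0h45m = 08:27 local.

08:27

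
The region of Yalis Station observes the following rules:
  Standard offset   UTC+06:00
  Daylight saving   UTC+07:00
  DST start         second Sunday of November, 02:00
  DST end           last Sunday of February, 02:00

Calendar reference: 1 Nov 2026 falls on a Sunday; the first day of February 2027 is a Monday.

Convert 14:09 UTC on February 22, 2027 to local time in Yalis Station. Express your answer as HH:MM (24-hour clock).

21:09

1 November 2026 is a Sunday, so the first Sunday is November 1 and the second is November 8.
1 February 2027 is a Monday, so Sundays fall on 7, 14, 21, 28; the last is February 28.
At the standard offset (UTC+06:00), 14:09 UTC + 6h = 20:09 Yalis Station standard time.
The standard-time date in Yalis Station, February 22, 2027, falls between 8 November 2026 and 28 February 2027, so daylight saving is in effect and Yalis Station is at UTC+07:00.
14:09 UTC + 7h = 21:09 local.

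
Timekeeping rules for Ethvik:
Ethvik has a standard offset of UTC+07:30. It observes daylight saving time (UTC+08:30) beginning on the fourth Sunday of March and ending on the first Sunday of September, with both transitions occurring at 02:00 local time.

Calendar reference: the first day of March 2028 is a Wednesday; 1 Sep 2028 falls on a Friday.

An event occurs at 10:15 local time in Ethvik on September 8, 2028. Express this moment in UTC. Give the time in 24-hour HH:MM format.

1 March 2028 is a Wednesday, so the first Sunday is March 5 and the fourth is March 26.
1 September 2028 is a Friday, so the first Sunday is September 3.
September 8, 2028 is outside the daylight-saving period (26 March – 3 September), so Ethvik is on standard time, UTC+07:30.
10:15 local − 7h30m = 02:45 UTC.

02:45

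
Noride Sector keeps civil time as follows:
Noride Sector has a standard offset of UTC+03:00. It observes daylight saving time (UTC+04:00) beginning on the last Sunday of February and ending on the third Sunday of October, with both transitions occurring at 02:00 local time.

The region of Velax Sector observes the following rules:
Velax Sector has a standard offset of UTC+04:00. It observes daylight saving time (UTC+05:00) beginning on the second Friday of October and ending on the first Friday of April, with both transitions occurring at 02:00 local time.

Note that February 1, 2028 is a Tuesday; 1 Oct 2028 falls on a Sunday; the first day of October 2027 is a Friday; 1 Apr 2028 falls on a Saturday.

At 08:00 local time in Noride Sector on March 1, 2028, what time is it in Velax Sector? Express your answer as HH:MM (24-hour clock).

09:00

1 February 2028 is a Tuesday, so Sundays fall on 6, 13, 20, 27; the last is February 27.
1 October 2028 is a Sunday, so the first Sunday is October 1 and the third is October 15.
March 1, 2028 falls between 27 February and 15 October, so daylight saving is in effect and Noride Sector is at UTC+04:00.
08:00 Noride Sector − 4h = 04:00 UTC.
1 October 2027 is a Friday, so the first Friday is October 1 and the second is October 8.
1 April 2028 is a Saturday, so the first Friday is April 7.
At the standard offset (UTC+04:00), 04:00 UTC + 4h = 08:00 Velax Sector standard time.
The standard-time date in Velax Sector, March 1, 2028, lies within the daylight-saving period (8 October 2027 – 7 April 2028), so Velax Sector is on daylight time, UTC+05:00.
04:00 UTC + 5h = 09:00 Velax Sector.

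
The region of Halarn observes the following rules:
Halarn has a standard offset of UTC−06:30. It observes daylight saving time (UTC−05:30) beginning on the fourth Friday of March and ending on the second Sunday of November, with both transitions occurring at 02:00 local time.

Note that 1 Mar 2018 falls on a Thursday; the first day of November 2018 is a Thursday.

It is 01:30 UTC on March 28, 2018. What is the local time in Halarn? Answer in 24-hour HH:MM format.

20:00

1 March 2018 is a Thursday, so the first Friday is March 2 and the fourth is March 23.
1 November 2018 is a Thursday, so the first Sunday is November 4 and the second is November 11.
At the standard offset (UTC−06:30), 01:30 UTC − 6h30m = 19:00 Halarn standard time (rolling into the previous day, 27 March 2018).
Daylight saving runs 23 March – 11 November; the standard-time date in Halarn, March 27, 2018, is inside that window, so Halarn is at UTC−05:30.
01:30 UTC − 5h30m = 20:00 local (rolling into the previous day, 27 March 2018).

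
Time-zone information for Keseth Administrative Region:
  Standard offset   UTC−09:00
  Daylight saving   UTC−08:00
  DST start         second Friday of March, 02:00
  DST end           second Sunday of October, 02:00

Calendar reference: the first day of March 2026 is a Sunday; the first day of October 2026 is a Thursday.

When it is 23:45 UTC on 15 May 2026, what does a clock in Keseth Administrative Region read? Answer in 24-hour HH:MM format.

1 March 2026 is a Sunday, so the first Friday is March 6 and the second is March 13.
1 October 2026 is a Thursday, so the first Sunday is October 4 and the second is October 11.
At the standard offset (UTC−09:00), 23:45 UTC − 9h = 14:45 Keseth Administrative Region standard time.
The standard-time date in Keseth Administrative Region, 15 May 2026, falls between 13 March and 11 October, so daylight saving is in effect and Keseth Administrative Region is at UTC−08:00.
23:45 UTC − 8h = 15:45 local.

15:45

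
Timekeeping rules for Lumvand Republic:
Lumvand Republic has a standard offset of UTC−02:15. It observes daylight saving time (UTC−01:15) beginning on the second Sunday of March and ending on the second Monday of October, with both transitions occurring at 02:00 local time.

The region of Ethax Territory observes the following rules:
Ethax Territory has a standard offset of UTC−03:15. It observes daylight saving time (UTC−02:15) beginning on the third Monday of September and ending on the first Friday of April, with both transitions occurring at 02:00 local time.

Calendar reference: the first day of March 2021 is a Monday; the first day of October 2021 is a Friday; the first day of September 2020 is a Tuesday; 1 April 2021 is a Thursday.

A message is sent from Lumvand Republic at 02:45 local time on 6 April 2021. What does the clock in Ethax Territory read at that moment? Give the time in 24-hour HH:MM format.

1 March 2021 is a Monday, so the first Sunday is March 7 and the second is March 14.
1 October 2021 is a Friday, so the first Monday is October 4 and the second is October 11.
Daylight saving runs 14 March – 11 October; 6 April 2021 is inside that window, so Lumvand Republic is at UTC−01:15.
02:45 Lumvand Republic + 1h15m = 04:00 UTC.
1 September 2020 is a Tuesday, so the first Monday is September 7 and the third is September 21.
1 April 2021 is a Thursday, so the first Friday is April 2.
At the standard offset (UTC−03:15), 04:00 UTC − 3h15m = 00:45 Ethax Territory standard time.
The standard-time date in Ethax Territory, 6 April 2021, does not fall between 21 September 2020 and 2 April 2021, so daylight saving is not in effect and Ethax Territory is at UTC−03:15.
04:00 UTC − 3h15m = 00:45 Ethax Territory.

00:45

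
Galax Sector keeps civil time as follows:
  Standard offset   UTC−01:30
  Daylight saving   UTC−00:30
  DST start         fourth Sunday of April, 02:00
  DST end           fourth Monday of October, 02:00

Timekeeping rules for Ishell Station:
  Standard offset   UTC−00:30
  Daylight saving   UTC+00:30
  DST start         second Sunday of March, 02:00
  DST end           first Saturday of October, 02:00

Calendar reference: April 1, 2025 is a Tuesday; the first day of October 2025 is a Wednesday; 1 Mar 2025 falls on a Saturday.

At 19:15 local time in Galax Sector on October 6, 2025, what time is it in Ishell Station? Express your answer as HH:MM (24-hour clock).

1 April 2025 is a Tuesday, so the first Sunday is April 6 and the fourth is April 27.
1 October 2025 is a Wednesday, so the first Monday is October 6 and the fourth is October 27.
October 6, 2025 falls between 27 April and 27 October, so daylight saving is in effect and Galax Sector is at UTC−00:30.
19:15 Galax Sector + 0h30m = 19:45 UTC.
1 March 2025 is a Saturday, so the first Sunday is March 2 and the second is March 9.
1 October 2025 is a Wednesday, so the first Saturday is October 4.
At the standard offset (UTC−00:30), 19:45 UTC − 0h30m = 19:15 Ishell Station standard time.
The standard-time date in Ishell Station, October 6, 2025, does not fall between 9 March and 4 October, so daylight saving is not in effect and Ishell Station is at UTC−00:30.
19:45 UTC − 0h30m = 19:15 Ishell Station.

19:15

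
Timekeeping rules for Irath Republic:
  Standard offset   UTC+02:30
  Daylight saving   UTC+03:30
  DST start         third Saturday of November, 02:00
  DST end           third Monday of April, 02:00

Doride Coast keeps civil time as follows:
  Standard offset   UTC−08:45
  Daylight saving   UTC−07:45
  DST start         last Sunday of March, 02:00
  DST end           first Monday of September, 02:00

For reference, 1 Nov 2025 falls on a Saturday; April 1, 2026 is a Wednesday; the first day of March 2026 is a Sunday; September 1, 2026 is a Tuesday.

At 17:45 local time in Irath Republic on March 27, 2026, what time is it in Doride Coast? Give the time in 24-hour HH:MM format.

1 November 2025 is a Saturday, so the first Saturday is November 1 and the third is November 15.
1 April 2026 is a Wednesday, so the first Monday is April 6 and the third is April 20.
March 27, 2026 falls between 15 November 2025 and 20 April 2026, so daylight saving is in effect and Irath Republic is at UTC+03:30.
17:45 Irath Republic − 3h30m = 14:15 UTC.
1 March 2026 is a Sunday, so Sundays fall on 1, 8, 15, 22, 29; the last is March 29.
1 September 2026 is a Tuesday, so the first Monday is September 7.
At the standard offset (UTC−08:45), 14:15 UTC − 8h45m = 05:30 Doride Coast standard time.
The standard-time date in Doride Coast, March 27, 2026, is outside the daylight-saving period (29 March – 7 September), so Doride Coast is on standard time, UTC−08:45.
14:15 UTC − 8h45m = 05:30 Doride Coast.

05:30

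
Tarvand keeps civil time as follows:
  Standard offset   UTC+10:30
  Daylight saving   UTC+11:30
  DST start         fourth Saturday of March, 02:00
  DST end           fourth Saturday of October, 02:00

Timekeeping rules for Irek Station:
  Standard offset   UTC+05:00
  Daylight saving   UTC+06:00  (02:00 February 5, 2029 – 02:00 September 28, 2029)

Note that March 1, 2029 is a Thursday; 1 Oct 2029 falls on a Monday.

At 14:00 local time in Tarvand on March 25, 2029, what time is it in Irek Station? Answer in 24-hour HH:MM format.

1 March 2029 is a Thursday, so the first Saturday is March 3 and the fourth is March 24.
1 October 2029 is a Monday, so the first Saturday is October 6 and the fourth is October 27.
Daylight saving runs 24 March – 27 October; March 25, 2029 is inside that window, so Tarvand is at UTC+11:30.
14:00 Tarvand − 11h30m = 02:30 UTC.
At the standard offset (UTC+05:00), 02:30 UTC + 5h = 07:30 Irek Station standard time.
The standard-time date in Irek Station, March 25, 2029, falls between 5 February and 28 September, so daylight saving is in effect and Irek Station is at UTC+06:00.
02:30 UTC + 6h = 08:30 Irek Station.

08:30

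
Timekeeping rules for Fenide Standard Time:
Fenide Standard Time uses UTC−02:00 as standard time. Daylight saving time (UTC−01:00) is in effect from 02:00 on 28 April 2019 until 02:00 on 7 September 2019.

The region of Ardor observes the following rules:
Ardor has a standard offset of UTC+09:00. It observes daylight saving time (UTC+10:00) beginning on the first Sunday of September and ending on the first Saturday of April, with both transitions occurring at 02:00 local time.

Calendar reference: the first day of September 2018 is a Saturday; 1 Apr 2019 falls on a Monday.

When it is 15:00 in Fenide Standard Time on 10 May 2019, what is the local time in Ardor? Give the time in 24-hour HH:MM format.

Daylight saving runs 28 April – 7 September; 10 May 2019 is inside that window, so Fenide Standard Time is at UTC−01:00.
15:00 Fenide Standard Time + 1h = 16:00 UTC.
1 September 2018 is a Saturday, so the first Sunday is September 2.
1 April 2019 is a Monday, so the first Saturday is April 6.
At the standard offset (UTC+09:00), 16:00 UTC + 9h = 01:00 Ardor standard time (rolling into the next day, 11 May 2019).
The standard-time date in Ardor, 11 May 2019, is outside the daylight-saving period (2 September 2018 – 6 April 2019), so Ardor is on standard time, UTC+09:00.
16:00 UTC + 9h = 01:00 Ardor (rolling into the next day, 11 May 2019).

01:00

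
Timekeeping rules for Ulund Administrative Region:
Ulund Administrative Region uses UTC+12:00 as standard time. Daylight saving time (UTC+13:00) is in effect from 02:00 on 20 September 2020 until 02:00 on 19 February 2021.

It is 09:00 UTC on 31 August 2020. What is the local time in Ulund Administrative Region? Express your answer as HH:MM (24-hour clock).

21:00

At the standard offset (UTC+12:00), 09:00 UTC + 12h = 21:00 Ulund Administrative Region standard time.
Daylight saving runs 20 September 2020 – 19 February 2021; the standard-time date in Ulund Administrative Region, 31 August 2020, is outside that window, so Ulund Administrative Region is on standard time at UTC+12:00.
09:00 UTC + 12h = 21:00 local.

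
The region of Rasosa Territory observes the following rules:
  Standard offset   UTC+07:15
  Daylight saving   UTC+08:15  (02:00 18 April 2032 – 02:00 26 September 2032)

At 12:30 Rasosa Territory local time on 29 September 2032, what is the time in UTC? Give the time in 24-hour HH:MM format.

05:15

29 September 2032 does not fall between 18 April and 26 September, so daylight saving is not in effect and Rasosa Territory is at UTC+07:15.
12:30 local − 7h15m = 05:15 UTC.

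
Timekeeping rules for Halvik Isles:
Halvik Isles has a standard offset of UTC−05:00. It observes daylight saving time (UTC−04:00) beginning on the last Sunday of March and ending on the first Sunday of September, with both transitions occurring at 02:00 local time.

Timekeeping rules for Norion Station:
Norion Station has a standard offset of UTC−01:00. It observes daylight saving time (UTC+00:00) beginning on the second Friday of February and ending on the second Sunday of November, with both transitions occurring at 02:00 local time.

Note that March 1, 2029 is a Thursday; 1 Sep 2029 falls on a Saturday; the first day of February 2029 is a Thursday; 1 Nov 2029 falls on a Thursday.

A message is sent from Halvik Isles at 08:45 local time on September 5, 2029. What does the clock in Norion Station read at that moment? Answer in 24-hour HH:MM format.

1 March 2029 is a Thursday, so Sundays fall on 4, 11, 18, 25; the last is March 25.
1 September 2029 is a Saturday, so the first Sunday is September 2.
Daylight saving runs 25 March – 2 September; September 5, 2029 is outside that window, so Halvik Isles is on standard time at UTC−05:00.
08:45 Halvik Isles + 5h = 13:45 UTC.
1 February 2029 is a Thursday, so the first Friday is February 2 and the second is February 9.
1 November 2029 is a Thursday, so the first Sunday is November 4 and the second is November 11.
At the standard offset (UTC−01:00), 13:45 UTC − 1h = 12:45 Norion Station standard time.
The standard-time date in Norion Station, September 5, 2029, falls between 9 February and 11 November, so daylight saving is in effect and Norion Station is at UTC+00:00.
13:45 UTC + 0h = 13:45 Norion Station.

13:45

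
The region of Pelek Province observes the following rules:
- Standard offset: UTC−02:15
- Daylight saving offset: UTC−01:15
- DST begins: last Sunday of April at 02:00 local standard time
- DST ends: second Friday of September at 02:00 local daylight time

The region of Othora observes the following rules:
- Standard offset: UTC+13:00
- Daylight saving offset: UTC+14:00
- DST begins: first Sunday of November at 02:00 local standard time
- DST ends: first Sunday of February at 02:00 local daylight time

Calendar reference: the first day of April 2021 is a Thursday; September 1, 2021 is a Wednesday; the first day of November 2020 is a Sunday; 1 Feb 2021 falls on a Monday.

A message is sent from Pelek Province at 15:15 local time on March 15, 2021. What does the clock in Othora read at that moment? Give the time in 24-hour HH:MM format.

1 April 2021 is a Thursday, so Sundays fall on 4, 11, 18, 25; the last is April 25.
1 September 2021 is a Wednesday, so the first Friday is September 3 and the second is September 10.
March 15, 2021 does not fall between 25 April and 10 September, so daylight saving is not in effect and Pelek Province is at UTC−02:15.
15:15 Pelek Province + 2h15m = 17:30 UTC.
1 November 2020 is a Sunday, so the first Sunday is November 1.
1 February 2021 is a Monday, so the first Sunday is February 7.
At the standard offset (UTC+13:00), 17:30 UTC + 13h = 06:30 Othora standard time (rolling into the next day, 16 March 2021).
The standard-time date in Othora, March 16, 2021, does not fall between 1 November 2020 and 7 February 2021, so daylight saving is not in effect and Othora is at UTC+13:00.
17:30 UTC + 13h = 06:30 Othora (rolling into the next day, 16 March 2021).

06:30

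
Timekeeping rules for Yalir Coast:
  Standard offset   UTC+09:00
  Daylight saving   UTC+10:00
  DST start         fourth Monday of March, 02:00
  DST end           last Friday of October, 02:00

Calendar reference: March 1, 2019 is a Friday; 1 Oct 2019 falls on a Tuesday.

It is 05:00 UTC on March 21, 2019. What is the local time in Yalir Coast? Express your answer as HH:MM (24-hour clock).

1 March 2019 is a Friday, so the first Monday is March 4 and the fourth is March 25.
1 October 2019 is a Tuesday, so Fridays fall on 4, 11, 18, 25; the last is October 25.
At the standard offset (UTC+09:00), 05:00 UTC + 9h = 14:00 Yalir Coast standard time.
The standard-time date in Yalir Coast, March 21, 2019, is outside the daylight-saving period (25 March – 25 October), so Yalir Coast is on standard time, UTC+09:00.
05:00 UTC + 9h = 14:00 local.

14:00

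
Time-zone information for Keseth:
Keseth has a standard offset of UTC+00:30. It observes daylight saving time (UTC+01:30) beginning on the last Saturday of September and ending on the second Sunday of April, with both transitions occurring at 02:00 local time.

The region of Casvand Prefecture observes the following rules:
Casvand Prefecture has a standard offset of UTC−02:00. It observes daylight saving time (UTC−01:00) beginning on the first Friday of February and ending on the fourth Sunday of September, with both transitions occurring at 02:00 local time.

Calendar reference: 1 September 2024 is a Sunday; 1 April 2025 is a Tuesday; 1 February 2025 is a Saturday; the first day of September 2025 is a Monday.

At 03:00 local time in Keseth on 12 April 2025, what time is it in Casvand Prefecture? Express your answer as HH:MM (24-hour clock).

00:30

1 September 2024 is a Sunday, so Saturdays fall on 7, 14, 21, 28; the last is September 28.
1 April 2025 is a Tuesday, so the first Sunday is April 6 and the second is April 13.
Daylight saving runs 28 September 2024 – 13 April 2025; 12 April 2025 is inside that window, so Keseth is at UTC+01:30.
03:00 Keseth − 1h30m = 01:30 UTC.
1 February 2025 is a Saturday, so the first Friday is February 7.
1 September 2025 is a Monday, so the first Sunday is September 7 and the fourth is September 28.
At the standard offset (UTC−02:00), 01:30 UTC − 2h = 23:30 Casvand Prefecture standard time (rolling into the previous day, 11 April 2025).
The standard-time date in Casvand Prefecture, 11 April 2025, falls between 7 February and 28 September, so daylight saving is in effect and Casvand Prefecture is at UTC−01:00.
01:30 UTC − 1h = 00:30 Casvand Prefecture.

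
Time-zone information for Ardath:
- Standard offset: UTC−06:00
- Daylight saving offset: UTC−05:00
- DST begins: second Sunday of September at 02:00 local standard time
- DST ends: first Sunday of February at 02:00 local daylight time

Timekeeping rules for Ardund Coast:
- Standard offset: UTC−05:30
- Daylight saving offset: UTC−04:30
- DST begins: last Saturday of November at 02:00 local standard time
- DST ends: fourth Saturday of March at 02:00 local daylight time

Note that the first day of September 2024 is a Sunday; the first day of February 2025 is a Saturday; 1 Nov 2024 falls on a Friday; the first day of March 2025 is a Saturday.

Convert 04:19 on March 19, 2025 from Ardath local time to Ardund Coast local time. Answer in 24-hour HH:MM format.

1 September 2024 is a Sunday, so the first Sunday is September 1 and the second is September 8.
1 February 2025 is a Saturday, so the first Sunday is February 2.
Daylight saving runs 8 September 2024 – 2 February 2025; March 19, 2025 is outside that window, so Ardath is on standard time at UTC−06:00.
04:19 Ardath + 6h = 10:19 UTC.
1 November 2024 is a Friday, so Saturdays fall on 2, 9, 16, 23, 30; the last is November 30.
1 March 2025 is a Saturday, so the first Saturday is March 1 and the fourth is March 22.
At the standard offset (UTC−05:30), 10:19 UTC − 5h30m = 04:49 Ardund Coast standard time.
The standard-time date in Ardund Coast, March 19, 2025, falls between 30 November 2024 and 22 March 2025, so daylight saving is in effect and Ardund Coast is at UTC−04:30.
10:19 UTC − 4h30m = 05:49 Ardund Coast.

05:49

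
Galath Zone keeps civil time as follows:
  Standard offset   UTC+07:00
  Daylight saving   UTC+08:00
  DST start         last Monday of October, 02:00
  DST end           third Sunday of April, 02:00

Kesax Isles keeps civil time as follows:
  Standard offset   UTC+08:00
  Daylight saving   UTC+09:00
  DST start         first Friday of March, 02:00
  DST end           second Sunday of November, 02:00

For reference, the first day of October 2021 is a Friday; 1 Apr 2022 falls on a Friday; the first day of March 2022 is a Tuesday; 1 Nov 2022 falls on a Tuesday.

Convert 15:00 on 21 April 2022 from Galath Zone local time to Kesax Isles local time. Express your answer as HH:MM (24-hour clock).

1 October 2021 is a Friday, so Mondays fall on 4, 11, 18, 25; the last is October 25.
1 April 2022 is a Friday, so the first Sunday is April 3 and the third is April 17.
21 April 2022 is outside the daylight-saving period (25 October 2021 – 17 April 2022), so Galath Zone is on standard time, UTC+07:00.
15:00 Galath Zone − 7h = 08:00 UTC.
1 March 2022 is a Tuesday, so the first Friday is March 4.
1 November 2022 is a Tuesday, so the first Sunday is November 6 and the second is November 13.
At the standard offset (UTC+08:00), 08:00 UTC + 8h = 16:00 Kesax Isles standard time.
Daylight saving runs 4 March – 13 November; the standard-time date in Kesax Isles, 21 April 2022, is inside that window, so Kesax Isles is at UTC+09:00.
08:00 UTC + 9h = 17:00 Kesax Isles.

17:00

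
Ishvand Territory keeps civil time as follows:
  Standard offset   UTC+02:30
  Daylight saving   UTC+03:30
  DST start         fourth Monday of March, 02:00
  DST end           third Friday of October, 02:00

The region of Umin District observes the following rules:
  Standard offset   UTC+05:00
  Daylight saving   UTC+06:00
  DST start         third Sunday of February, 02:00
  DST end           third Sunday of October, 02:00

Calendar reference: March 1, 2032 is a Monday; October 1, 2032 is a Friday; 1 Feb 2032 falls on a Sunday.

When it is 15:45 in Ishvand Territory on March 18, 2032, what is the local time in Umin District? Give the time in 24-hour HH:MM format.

19:15

1 March 2032 is a Monday, so the first Monday is March 1 and the fourth is March 22.
1 October 2032 is a Friday, so the first Friday is October 1 and the third is October 15.
March 18, 2032 is outside the daylight-saving period (22 March – 15 October), so Ishvand Territory is on standard time, UTC+02:30.
15:45 Ishvand Territory − 2h30m = 13:15 UTC.
1 February 2032 is a Sunday, so the first Sunday is February 1 and the third is February 15.
1 October 2032 is a Friday, so the first Sunday is October 3 and the third is October 17.
At the standard offset (UTC+05:00), 13:15 UTC + 5h = 18:15 Umin District standard time.
The standard-time date in Umin District, March 18, 2032, lies within the daylight-saving period (15 February – 17 October), so Umin District is on daylight time, UTC+06:00.
13:15 UTC + 6h = 19:15 Umin District.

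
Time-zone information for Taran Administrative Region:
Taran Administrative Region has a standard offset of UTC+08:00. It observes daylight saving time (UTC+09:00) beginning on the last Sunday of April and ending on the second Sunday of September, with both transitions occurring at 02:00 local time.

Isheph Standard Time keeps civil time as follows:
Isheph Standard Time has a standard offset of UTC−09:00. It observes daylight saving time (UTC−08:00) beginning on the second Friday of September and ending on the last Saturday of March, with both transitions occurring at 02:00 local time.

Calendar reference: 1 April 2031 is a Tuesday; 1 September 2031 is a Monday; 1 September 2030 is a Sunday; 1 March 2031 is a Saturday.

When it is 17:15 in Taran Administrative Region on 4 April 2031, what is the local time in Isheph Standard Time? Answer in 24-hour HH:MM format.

00:15

1 April 2031 is a Tuesday, so Sundays fall on 6, 13, 20, 27; the last is April 27.
1 September 2031 is a Monday, so the first Sunday is September 7 and the second is September 14.
4 April 2031 is outside the daylight-saving period (27 April – 14 September), so Taran Administrative Region is on standard time, UTC+08:00.
17:15 Taran Administrative Region − 8h = 09:15 UTC.
1 September 2030 is a Sunday, so the first Friday is September 6 and the second is September 13.
1 March 2031 is a Saturday, so Saturdays fall on 1, 8, 15, 22, 29; the last is March 29.
At the standard offset (UTC−09:00), 09:15 UTC − 9h = 00:15 Isheph Standard Time standard time.
Daylight saving runs 13 September 2030 – 29 March 2031; the standard-time date in Isheph Standard Time, 4 April 2031, is outside that window, so Isheph Standard Time is on standard time at UTC−09:00.
09:15 UTC − 9h = 00:15 Isheph Standard Time.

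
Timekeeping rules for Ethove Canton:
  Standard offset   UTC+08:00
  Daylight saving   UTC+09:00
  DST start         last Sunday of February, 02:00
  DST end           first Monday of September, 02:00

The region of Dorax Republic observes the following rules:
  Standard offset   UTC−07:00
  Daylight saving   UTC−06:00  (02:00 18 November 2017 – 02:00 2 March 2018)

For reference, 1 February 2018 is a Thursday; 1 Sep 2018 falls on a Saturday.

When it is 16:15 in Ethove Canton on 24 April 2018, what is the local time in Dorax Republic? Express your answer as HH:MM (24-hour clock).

00:15

1 February 2018 is a Thursday, so Sundays fall on 4, 11, 18, 25; the last is February 25.
1 September 2018 is a Saturday, so the first Monday is September 3.
24 April 2018 lies within the daylight-saving period (25 February – 3 September), so Ethove Canton is on daylight time, UTC+09:00.
16:15 Ethove Canton − 9h = 07:15 UTC.
At the standard offset (UTC−07:00), 07:15 UTC − 7h = 00:15 Dorax Republic standard time.
The standard-time date in Dorax Republic, 24 April 2018, is outside the daylight-saving period (18 November 2017 – 2 March 2018), so Dorax Republic is on standard time, UTC−07:00.
07:15 UTC − 7h = 00:15 Dorax Republic.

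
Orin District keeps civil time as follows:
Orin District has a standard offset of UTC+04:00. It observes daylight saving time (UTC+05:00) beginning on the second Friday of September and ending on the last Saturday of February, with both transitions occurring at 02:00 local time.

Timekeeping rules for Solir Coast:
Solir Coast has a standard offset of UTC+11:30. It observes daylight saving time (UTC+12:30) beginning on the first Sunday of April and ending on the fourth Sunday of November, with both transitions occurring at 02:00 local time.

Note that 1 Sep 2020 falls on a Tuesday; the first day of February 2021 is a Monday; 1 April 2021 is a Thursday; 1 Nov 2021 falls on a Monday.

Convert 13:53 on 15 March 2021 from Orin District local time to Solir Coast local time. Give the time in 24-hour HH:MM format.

21:23

1 September 2020 is a Tuesday, so the first Friday is September 4 and the second is September 11.
1 February 2021 is a Monday, so Saturdays fall on 6, 13, 20, 27; the last is February 27.
15 March 2021 does not fall between 11 September 2020 and 27 February 2021, so daylight saving is not in effect and Orin District is at UTC+04:00.
13:53 Orin District − 4h = 09:53 UTC.
1 April 2021 is a Thursday, so the first Sunday is April 4.
1 November 2021 is a Monday, so the first Sunday is November 7 and the fourth is November 28.
At the standard offset (UTC+11:30), 09:53 UTC + 11h30m = 21:23 Solir Coast standard time.
Daylight saving runs 4 April – 28 November; the standard-time date in Solir Coast, 15 March 2021, is outside that window, so Solir Coast is on standard time at UTC+11:30.
09:53 UTC + 11h30m = 21:23 Solir Coast.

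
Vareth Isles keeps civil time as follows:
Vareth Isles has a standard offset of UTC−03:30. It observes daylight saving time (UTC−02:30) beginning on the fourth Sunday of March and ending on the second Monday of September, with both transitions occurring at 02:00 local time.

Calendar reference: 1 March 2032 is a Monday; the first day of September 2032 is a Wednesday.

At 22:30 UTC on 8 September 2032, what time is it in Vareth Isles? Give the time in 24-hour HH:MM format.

20:00

1 March 2032 is a Monday, so the first Sunday is March 7 and the fourth is March 28.
1 September 2032 is a Wednesday, so the first Monday is September 6 and the second is September 13.
At the standard offset (UTC−03:30), 22:30 UTC − 3h30m = 19:00 Vareth Isles standard time.
Daylight saving runs 28 March – 13 September; the standard-time date in Vareth Isles, 8 September 2032, is inside that window, so Vareth Isles is at UTC−02:30.
22:30 UTC − 2h30m = 20:00 local.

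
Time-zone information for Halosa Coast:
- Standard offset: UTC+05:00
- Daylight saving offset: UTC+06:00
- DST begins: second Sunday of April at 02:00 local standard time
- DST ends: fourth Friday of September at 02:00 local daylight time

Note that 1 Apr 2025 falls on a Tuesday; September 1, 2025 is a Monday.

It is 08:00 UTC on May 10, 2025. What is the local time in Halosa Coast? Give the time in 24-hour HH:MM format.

1 April 2025 is a Tuesday, so the first Sunday is April 6 and the second is April 13.
1 September 2025 is a Monday, so the first Friday is September 5 and the fourth is September 26.
At the standard offset (UTC+05:00), 08:00 UTC + 5h = 13:00 Halosa Coast standard time.
The standard-time date in Halosa Coast, May 10, 2025, falls between 13 April and 26 September, so daylight saving is in effect and Halosa Coast is at UTC+06:00.
08:00 UTC + 6h = 14:00 local.

14:00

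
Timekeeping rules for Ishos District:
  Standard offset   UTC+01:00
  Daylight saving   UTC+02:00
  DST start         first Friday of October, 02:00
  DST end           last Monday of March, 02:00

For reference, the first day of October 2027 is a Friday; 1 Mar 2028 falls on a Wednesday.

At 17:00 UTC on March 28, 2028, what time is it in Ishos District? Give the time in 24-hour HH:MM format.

1 October 2027 is a Friday, so the first Friday is October 1.
1 March 2028 is a Wednesday, so Mondays fall on 6, 13, 20, 27; the last is March 27.
At the standard offset (UTC+01:00), 17:00 UTC + 1h = 18:00 Ishos District standard time.
The standard-time date in Ishos District, March 28, 2028, is outside the daylight-saving period (1 October 2027 – 27 March 2028), so Ishos District is on standard time, UTC+01:00.
17:00 UTC + 1h = 18:00 local.

18:00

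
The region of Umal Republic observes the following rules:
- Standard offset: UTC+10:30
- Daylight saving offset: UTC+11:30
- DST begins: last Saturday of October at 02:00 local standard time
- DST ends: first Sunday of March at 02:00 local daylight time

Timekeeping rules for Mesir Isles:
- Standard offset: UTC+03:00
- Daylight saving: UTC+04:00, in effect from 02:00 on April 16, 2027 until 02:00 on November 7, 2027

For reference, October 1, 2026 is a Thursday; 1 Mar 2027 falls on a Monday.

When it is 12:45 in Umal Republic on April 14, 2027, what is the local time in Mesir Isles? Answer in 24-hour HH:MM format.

05:15

1 October 2026 is a Thursday, so Saturdays fall on 3, 10, 17, 24, 31; the last is October 31.
1 March 2027 is a Monday, so the first Sunday is March 7.
April 14, 2027 is outside the daylight-saving period (31 October 2026 – 7 March 2027), so Umal Republic is on standard time, UTC+10:30.
12:45 Umal Republic − 10h30m = 02:15 UTC.
At the standard offset (UTC+03:00), 02:15 UTC + 3h = 05:15 Mesir Isles standard time.
The standard-time date in Mesir Isles, April 14, 2027, is outside the daylight-saving period (16 April – 7 November), so Mesir Isles is on standard time, UTC+03:00.
02:15 UTC + 3h = 05:15 Mesir Isles.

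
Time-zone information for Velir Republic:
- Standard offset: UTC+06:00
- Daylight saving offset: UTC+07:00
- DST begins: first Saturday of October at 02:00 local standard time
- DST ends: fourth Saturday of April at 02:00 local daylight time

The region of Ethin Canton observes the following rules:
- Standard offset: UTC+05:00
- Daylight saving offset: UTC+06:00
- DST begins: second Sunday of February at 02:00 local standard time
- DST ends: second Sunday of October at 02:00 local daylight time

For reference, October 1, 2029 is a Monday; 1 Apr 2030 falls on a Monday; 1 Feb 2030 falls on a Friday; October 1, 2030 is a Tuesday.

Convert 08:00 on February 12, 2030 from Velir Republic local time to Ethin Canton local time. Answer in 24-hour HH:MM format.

07:00

1 October 2029 is a Monday, so the first Saturday is October 6.
1 April 2030 is a Monday, so the first Saturday is April 6 and the fourth is April 27.
February 12, 2030 falls between 6 October 2029 and 27 April 2030, so daylight saving is in effect and Velir Republic is at UTC+07:00.
08:00 Velir Republic − 7h = 01:00 UTC.
1 February 2030 is a Friday, so the first Sunday is February 3 and the second is February 10.
1 October 2030 is a Tuesday, so the first Sunday is October 6 and the second is October 13.
At the standard offset (UTC+05:00), 01:00 UTC + 5h = 06:00 Ethin Canton standard time.
Daylight saving runs 10 February – 13 October; the standard-time date in Ethin Canton, February 12, 2030, is inside that window, so Ethin Canton is at UTC+06:00.
01:00 UTC + 6h = 07:00 Ethin Canton.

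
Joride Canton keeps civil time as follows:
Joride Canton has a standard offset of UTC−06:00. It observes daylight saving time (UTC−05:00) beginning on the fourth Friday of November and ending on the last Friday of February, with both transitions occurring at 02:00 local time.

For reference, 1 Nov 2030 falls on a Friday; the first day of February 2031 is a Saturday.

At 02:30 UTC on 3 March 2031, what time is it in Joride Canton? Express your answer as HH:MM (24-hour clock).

1 November 2030 is a Friday, so the first Friday is November 1 and the fourth is November 22.
1 February 2031 is a Saturday, so Fridays fall on 7, 14, 21, 28; the last is February 28.
At the standard offset (UTC−06:00), 02:30 UTC − 6h = 20:30 Joride Canton standard time (rolling into the previous day, 2 March 2031).
The standard-time date in Joride Canton, 2 March 2031, does not fall between 22 November 2030 and 28 February 2031, so daylight saving is not in effect and Joride Canton is at UTC−06:00.
02:30 UTC − 6h = 20:30 local (rolling into the previous day, 2 March 2031).

20:30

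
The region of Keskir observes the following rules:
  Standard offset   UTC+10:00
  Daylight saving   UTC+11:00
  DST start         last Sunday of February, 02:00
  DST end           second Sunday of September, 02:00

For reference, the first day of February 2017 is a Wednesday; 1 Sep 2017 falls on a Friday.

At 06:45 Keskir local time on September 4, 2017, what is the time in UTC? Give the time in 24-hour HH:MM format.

1 February 2017 is a Wednesday, so Sundays fall on 5, 12, 19, 26; the last is February 26.
1 September 2017 is a Friday, so the first Sunday is September 3 and the second is September 10.
September 4, 2017 lies within the daylight-saving period (26 February – 10 September), so Keskir is on daylight time, UTC+11:00.
06:45 local − 11h = 19:45 UTC (rolling into the previous day, 3 September 2017).

19:45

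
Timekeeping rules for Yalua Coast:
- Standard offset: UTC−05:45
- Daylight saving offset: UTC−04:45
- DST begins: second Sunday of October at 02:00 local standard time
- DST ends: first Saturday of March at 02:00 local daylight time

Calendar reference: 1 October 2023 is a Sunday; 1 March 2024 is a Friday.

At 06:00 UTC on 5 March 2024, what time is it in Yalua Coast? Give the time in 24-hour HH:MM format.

1 October 2023 is a Sunday, so the first Sunday is October 1 and the second is October 8.
1 March 2024 is a Friday, so the first Saturday is March 2.
At the standard offset (UTC−05:45), 06:00 UTC − 5h45m = 00:15 Yalua Coast standard time.
The standard-time date in Yalua Coast, 5 March 2024, does not fall between 8 October 2023 and 2 March 2024, so daylight saving is not in effect and Yalua Coast is at UTC−05:45.
06:00 UTC − 5h45m = 00:15 local.

00:15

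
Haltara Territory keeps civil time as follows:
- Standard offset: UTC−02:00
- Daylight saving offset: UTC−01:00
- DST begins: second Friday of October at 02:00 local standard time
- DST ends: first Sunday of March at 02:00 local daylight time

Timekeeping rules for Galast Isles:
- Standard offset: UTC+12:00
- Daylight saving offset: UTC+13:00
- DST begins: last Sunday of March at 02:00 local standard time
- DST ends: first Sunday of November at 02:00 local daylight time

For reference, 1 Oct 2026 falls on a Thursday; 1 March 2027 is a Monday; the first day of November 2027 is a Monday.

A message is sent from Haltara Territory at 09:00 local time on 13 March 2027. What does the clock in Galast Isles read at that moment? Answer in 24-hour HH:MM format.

23:00

1 October 2026 is a Thursday, so the first Friday is October 2 and the second is October 9.
1 March 2027 is a Monday, so the first Sunday is March 7.
13 March 2027 is outside the daylight-saving period (9 October 2026 – 7 March 2027), so Haltara Territory is on standard time, UTC−02:00.
09:00 Haltara Territory + 2h = 11:00 UTC.
1 March 2027 is a Monday, so Sundays fall on 7, 14, 21, 28; the last is March 28.
1 November 2027 is a Monday, so the first Sunday is November 7.
At the standard offset (UTC+12:00), 11:00 UTC + 12h = 23:00 Galast Isles standard time.
The standard-time date in Galast Isles, 13 March 2027, is outside the daylight-saving period (28 March – 7 November), so Galast Isles is on standard time, UTC+12:00.
11:00 UTC + 12h = 23:00 Galast Isles.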